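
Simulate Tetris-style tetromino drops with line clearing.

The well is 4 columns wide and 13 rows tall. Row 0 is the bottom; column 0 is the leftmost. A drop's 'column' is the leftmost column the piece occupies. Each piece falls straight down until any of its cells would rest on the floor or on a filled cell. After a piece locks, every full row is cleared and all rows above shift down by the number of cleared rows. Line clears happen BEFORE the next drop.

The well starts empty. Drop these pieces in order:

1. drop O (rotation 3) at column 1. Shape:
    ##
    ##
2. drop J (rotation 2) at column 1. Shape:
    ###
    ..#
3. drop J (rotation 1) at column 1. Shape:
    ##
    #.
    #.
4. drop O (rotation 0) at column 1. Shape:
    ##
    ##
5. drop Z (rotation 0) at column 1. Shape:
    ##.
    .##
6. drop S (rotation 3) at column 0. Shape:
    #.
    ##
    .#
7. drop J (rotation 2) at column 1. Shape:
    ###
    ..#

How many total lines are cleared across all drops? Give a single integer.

Answer: 1

Derivation:
Drop 1: O rot3 at col 1 lands with bottom-row=0; cleared 0 line(s) (total 0); column heights now [0 2 2 0], max=2
Drop 2: J rot2 at col 1 lands with bottom-row=1; cleared 0 line(s) (total 0); column heights now [0 3 3 3], max=3
Drop 3: J rot1 at col 1 lands with bottom-row=3; cleared 0 line(s) (total 0); column heights now [0 6 6 3], max=6
Drop 4: O rot0 at col 1 lands with bottom-row=6; cleared 0 line(s) (total 0); column heights now [0 8 8 3], max=8
Drop 5: Z rot0 at col 1 lands with bottom-row=8; cleared 0 line(s) (total 0); column heights now [0 10 10 9], max=10
Drop 6: S rot3 at col 0 lands with bottom-row=10; cleared 0 line(s) (total 0); column heights now [13 12 10 9], max=13
Drop 7: J rot2 at col 1 lands with bottom-row=11; cleared 1 line(s) (total 1); column heights now [12 12 10 12], max=12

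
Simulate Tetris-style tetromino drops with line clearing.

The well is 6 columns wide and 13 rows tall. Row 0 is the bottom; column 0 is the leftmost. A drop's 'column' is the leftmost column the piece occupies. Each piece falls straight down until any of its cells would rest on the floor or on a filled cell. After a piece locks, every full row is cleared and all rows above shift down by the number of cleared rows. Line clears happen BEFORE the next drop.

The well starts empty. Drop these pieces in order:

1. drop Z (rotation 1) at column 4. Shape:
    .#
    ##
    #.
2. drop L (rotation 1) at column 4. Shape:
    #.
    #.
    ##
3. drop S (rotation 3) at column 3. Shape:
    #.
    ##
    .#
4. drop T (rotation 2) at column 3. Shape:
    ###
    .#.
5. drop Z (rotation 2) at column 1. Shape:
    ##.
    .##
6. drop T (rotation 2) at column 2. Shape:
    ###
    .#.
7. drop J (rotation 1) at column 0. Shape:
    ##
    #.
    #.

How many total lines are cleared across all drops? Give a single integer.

Answer: 0

Derivation:
Drop 1: Z rot1 at col 4 lands with bottom-row=0; cleared 0 line(s) (total 0); column heights now [0 0 0 0 2 3], max=3
Drop 2: L rot1 at col 4 lands with bottom-row=3; cleared 0 line(s) (total 0); column heights now [0 0 0 0 6 4], max=6
Drop 3: S rot3 at col 3 lands with bottom-row=6; cleared 0 line(s) (total 0); column heights now [0 0 0 9 8 4], max=9
Drop 4: T rot2 at col 3 lands with bottom-row=8; cleared 0 line(s) (total 0); column heights now [0 0 0 10 10 10], max=10
Drop 5: Z rot2 at col 1 lands with bottom-row=10; cleared 0 line(s) (total 0); column heights now [0 12 12 11 10 10], max=12
Drop 6: T rot2 at col 2 lands with bottom-row=11; cleared 0 line(s) (total 0); column heights now [0 12 13 13 13 10], max=13
Drop 7: J rot1 at col 0 lands with bottom-row=10; cleared 0 line(s) (total 0); column heights now [13 13 13 13 13 10], max=13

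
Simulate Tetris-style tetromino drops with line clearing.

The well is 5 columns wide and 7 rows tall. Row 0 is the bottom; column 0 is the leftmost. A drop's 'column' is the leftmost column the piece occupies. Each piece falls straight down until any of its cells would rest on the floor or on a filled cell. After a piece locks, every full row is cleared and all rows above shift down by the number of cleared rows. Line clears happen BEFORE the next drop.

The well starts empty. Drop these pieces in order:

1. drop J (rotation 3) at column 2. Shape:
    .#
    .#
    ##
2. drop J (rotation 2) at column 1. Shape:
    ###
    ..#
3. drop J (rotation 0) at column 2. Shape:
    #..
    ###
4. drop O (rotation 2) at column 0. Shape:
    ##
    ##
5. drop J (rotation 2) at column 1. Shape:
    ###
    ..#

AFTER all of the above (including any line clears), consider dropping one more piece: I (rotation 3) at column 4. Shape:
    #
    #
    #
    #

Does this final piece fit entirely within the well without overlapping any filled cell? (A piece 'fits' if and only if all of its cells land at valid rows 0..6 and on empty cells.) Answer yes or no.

Answer: yes

Derivation:
Drop 1: J rot3 at col 2 lands with bottom-row=0; cleared 0 line(s) (total 0); column heights now [0 0 1 3 0], max=3
Drop 2: J rot2 at col 1 lands with bottom-row=3; cleared 0 line(s) (total 0); column heights now [0 5 5 5 0], max=5
Drop 3: J rot0 at col 2 lands with bottom-row=5; cleared 0 line(s) (total 0); column heights now [0 5 7 6 6], max=7
Drop 4: O rot2 at col 0 lands with bottom-row=5; cleared 1 line(s) (total 1); column heights now [6 6 6 5 0], max=6
Drop 5: J rot2 at col 1 lands with bottom-row=5; cleared 0 line(s) (total 1); column heights now [6 7 7 7 0], max=7
Test piece I rot3 at col 4 (width 1): heights before test = [6 7 7 7 0]; fits = True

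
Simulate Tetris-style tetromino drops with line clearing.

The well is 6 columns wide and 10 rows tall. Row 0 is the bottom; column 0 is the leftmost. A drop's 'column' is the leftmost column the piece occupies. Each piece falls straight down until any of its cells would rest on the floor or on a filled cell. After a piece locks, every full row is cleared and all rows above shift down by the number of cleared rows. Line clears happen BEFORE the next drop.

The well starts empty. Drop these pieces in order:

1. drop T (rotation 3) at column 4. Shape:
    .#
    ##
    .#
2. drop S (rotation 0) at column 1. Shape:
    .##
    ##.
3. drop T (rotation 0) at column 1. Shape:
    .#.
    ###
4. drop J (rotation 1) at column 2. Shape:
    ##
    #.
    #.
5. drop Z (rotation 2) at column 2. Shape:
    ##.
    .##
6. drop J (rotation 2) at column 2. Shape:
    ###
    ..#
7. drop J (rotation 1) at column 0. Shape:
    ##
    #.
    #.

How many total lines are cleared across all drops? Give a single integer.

Drop 1: T rot3 at col 4 lands with bottom-row=0; cleared 0 line(s) (total 0); column heights now [0 0 0 0 2 3], max=3
Drop 2: S rot0 at col 1 lands with bottom-row=0; cleared 0 line(s) (total 0); column heights now [0 1 2 2 2 3], max=3
Drop 3: T rot0 at col 1 lands with bottom-row=2; cleared 0 line(s) (total 0); column heights now [0 3 4 3 2 3], max=4
Drop 4: J rot1 at col 2 lands with bottom-row=4; cleared 0 line(s) (total 0); column heights now [0 3 7 7 2 3], max=7
Drop 5: Z rot2 at col 2 lands with bottom-row=7; cleared 0 line(s) (total 0); column heights now [0 3 9 9 8 3], max=9
Drop 6: J rot2 at col 2 lands with bottom-row=8; cleared 0 line(s) (total 0); column heights now [0 3 10 10 10 3], max=10
Drop 7: J rot1 at col 0 lands with bottom-row=1; cleared 0 line(s) (total 0); column heights now [4 4 10 10 10 3], max=10

Answer: 0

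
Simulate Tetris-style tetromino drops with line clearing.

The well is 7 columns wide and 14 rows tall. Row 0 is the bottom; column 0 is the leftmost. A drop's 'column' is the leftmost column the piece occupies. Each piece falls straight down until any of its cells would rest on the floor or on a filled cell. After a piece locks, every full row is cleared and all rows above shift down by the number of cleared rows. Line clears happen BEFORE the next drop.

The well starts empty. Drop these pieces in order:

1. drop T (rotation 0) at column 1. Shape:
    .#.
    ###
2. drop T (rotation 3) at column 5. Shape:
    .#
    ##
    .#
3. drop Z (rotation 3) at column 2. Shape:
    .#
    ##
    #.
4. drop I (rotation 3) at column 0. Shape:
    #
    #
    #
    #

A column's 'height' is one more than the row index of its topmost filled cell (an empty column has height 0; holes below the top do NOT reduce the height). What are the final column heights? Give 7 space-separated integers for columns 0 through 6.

Answer: 4 1 4 5 0 2 3

Derivation:
Drop 1: T rot0 at col 1 lands with bottom-row=0; cleared 0 line(s) (total 0); column heights now [0 1 2 1 0 0 0], max=2
Drop 2: T rot3 at col 5 lands with bottom-row=0; cleared 0 line(s) (total 0); column heights now [0 1 2 1 0 2 3], max=3
Drop 3: Z rot3 at col 2 lands with bottom-row=2; cleared 0 line(s) (total 0); column heights now [0 1 4 5 0 2 3], max=5
Drop 4: I rot3 at col 0 lands with bottom-row=0; cleared 0 line(s) (total 0); column heights now [4 1 4 5 0 2 3], max=5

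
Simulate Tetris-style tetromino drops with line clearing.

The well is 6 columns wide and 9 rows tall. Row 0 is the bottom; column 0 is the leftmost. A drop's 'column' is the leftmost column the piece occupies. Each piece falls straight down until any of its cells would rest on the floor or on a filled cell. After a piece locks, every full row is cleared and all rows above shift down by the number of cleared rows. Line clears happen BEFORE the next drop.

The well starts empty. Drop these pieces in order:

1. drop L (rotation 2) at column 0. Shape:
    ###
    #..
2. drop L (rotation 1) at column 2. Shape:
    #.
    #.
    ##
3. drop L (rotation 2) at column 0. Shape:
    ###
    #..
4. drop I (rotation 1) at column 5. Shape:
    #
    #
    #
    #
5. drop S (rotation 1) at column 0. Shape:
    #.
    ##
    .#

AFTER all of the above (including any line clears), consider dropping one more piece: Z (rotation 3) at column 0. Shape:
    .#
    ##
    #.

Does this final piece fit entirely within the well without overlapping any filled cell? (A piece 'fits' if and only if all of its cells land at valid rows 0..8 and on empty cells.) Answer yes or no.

Answer: no

Derivation:
Drop 1: L rot2 at col 0 lands with bottom-row=0; cleared 0 line(s) (total 0); column heights now [2 2 2 0 0 0], max=2
Drop 2: L rot1 at col 2 lands with bottom-row=2; cleared 0 line(s) (total 0); column heights now [2 2 5 3 0 0], max=5
Drop 3: L rot2 at col 0 lands with bottom-row=4; cleared 0 line(s) (total 0); column heights now [6 6 6 3 0 0], max=6
Drop 4: I rot1 at col 5 lands with bottom-row=0; cleared 0 line(s) (total 0); column heights now [6 6 6 3 0 4], max=6
Drop 5: S rot1 at col 0 lands with bottom-row=6; cleared 0 line(s) (total 0); column heights now [9 8 6 3 0 4], max=9
Test piece Z rot3 at col 0 (width 2): heights before test = [9 8 6 3 0 4]; fits = False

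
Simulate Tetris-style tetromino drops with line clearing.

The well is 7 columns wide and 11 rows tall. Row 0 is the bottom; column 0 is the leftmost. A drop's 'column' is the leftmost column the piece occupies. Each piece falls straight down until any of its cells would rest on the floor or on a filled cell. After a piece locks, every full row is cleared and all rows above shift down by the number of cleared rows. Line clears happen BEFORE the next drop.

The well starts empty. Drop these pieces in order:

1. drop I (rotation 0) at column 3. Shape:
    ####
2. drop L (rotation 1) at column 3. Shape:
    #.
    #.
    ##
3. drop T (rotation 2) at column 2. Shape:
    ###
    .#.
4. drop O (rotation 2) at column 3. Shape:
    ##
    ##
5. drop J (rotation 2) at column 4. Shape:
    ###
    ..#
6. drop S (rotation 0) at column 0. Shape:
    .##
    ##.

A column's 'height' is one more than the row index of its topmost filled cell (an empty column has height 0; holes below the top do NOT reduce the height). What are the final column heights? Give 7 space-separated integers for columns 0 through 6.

Answer: 6 7 7 8 9 9 9

Derivation:
Drop 1: I rot0 at col 3 lands with bottom-row=0; cleared 0 line(s) (total 0); column heights now [0 0 0 1 1 1 1], max=1
Drop 2: L rot1 at col 3 lands with bottom-row=1; cleared 0 line(s) (total 0); column heights now [0 0 0 4 2 1 1], max=4
Drop 3: T rot2 at col 2 lands with bottom-row=4; cleared 0 line(s) (total 0); column heights now [0 0 6 6 6 1 1], max=6
Drop 4: O rot2 at col 3 lands with bottom-row=6; cleared 0 line(s) (total 0); column heights now [0 0 6 8 8 1 1], max=8
Drop 5: J rot2 at col 4 lands with bottom-row=7; cleared 0 line(s) (total 0); column heights now [0 0 6 8 9 9 9], max=9
Drop 6: S rot0 at col 0 lands with bottom-row=5; cleared 0 line(s) (total 0); column heights now [6 7 7 8 9 9 9], max=9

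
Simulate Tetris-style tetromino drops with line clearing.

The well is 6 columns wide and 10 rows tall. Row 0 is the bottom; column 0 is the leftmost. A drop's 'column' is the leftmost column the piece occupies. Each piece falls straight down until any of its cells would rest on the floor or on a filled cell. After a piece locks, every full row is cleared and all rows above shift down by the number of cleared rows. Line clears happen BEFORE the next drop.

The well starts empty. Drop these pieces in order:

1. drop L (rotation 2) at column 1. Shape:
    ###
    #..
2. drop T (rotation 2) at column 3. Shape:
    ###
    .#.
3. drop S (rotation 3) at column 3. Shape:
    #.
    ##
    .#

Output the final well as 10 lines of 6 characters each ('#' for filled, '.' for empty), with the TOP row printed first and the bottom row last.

Answer: ......
......
......
......
...#..
...##.
....#.
...###
.####.
.#....

Derivation:
Drop 1: L rot2 at col 1 lands with bottom-row=0; cleared 0 line(s) (total 0); column heights now [0 2 2 2 0 0], max=2
Drop 2: T rot2 at col 3 lands with bottom-row=1; cleared 0 line(s) (total 0); column heights now [0 2 2 3 3 3], max=3
Drop 3: S rot3 at col 3 lands with bottom-row=3; cleared 0 line(s) (total 0); column heights now [0 2 2 6 5 3], max=6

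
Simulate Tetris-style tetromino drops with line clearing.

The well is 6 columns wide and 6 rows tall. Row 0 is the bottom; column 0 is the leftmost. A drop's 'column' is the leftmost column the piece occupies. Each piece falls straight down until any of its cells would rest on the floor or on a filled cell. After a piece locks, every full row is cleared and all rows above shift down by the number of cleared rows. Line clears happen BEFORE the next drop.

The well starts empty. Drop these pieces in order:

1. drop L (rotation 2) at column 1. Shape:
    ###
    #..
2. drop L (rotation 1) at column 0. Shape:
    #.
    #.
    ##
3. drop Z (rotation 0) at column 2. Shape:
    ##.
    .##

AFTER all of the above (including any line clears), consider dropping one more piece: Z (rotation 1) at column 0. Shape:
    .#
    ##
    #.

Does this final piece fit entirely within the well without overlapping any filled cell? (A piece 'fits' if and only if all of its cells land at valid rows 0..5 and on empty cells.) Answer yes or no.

Drop 1: L rot2 at col 1 lands with bottom-row=0; cleared 0 line(s) (total 0); column heights now [0 2 2 2 0 0], max=2
Drop 2: L rot1 at col 0 lands with bottom-row=2; cleared 0 line(s) (total 0); column heights now [5 3 2 2 0 0], max=5
Drop 3: Z rot0 at col 2 lands with bottom-row=2; cleared 0 line(s) (total 0); column heights now [5 3 4 4 3 0], max=5
Test piece Z rot1 at col 0 (width 2): heights before test = [5 3 4 4 3 0]; fits = False

Answer: no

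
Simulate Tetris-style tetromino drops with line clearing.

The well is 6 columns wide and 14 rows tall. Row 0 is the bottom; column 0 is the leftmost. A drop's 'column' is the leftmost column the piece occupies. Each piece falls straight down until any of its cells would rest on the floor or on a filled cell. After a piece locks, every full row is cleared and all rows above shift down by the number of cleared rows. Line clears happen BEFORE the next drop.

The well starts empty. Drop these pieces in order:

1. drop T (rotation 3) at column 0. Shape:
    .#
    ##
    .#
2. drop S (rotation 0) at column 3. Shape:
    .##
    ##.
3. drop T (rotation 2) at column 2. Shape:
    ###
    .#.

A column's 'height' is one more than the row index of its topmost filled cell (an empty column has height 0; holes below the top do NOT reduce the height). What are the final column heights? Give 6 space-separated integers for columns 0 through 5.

Drop 1: T rot3 at col 0 lands with bottom-row=0; cleared 0 line(s) (total 0); column heights now [2 3 0 0 0 0], max=3
Drop 2: S rot0 at col 3 lands with bottom-row=0; cleared 0 line(s) (total 0); column heights now [2 3 0 1 2 2], max=3
Drop 3: T rot2 at col 2 lands with bottom-row=1; cleared 0 line(s) (total 0); column heights now [2 3 3 3 3 2], max=3

Answer: 2 3 3 3 3 2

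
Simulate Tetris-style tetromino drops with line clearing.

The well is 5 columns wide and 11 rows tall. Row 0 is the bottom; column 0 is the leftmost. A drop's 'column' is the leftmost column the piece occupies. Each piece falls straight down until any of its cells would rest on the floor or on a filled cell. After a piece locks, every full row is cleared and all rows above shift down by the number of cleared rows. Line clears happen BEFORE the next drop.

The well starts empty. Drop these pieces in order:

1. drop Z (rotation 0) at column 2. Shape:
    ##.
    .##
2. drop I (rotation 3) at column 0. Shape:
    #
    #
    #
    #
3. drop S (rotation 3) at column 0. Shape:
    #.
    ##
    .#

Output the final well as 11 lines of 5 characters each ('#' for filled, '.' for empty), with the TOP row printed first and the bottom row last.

Answer: .....
.....
.....
.....
.....
#....
##...
##...
#....
#.##.
#..##

Derivation:
Drop 1: Z rot0 at col 2 lands with bottom-row=0; cleared 0 line(s) (total 0); column heights now [0 0 2 2 1], max=2
Drop 2: I rot3 at col 0 lands with bottom-row=0; cleared 0 line(s) (total 0); column heights now [4 0 2 2 1], max=4
Drop 3: S rot3 at col 0 lands with bottom-row=3; cleared 0 line(s) (total 0); column heights now [6 5 2 2 1], max=6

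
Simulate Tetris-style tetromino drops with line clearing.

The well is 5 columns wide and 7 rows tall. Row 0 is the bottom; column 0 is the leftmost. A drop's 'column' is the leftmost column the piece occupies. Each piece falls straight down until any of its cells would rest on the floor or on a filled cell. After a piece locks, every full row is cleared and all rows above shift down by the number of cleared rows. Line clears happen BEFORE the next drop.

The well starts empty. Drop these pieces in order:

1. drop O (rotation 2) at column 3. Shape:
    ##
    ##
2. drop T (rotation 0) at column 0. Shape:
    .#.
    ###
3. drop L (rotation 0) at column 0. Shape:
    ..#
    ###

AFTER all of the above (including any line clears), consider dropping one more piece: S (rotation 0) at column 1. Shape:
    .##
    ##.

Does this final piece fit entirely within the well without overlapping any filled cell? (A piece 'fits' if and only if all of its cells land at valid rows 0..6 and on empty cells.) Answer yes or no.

Answer: yes

Derivation:
Drop 1: O rot2 at col 3 lands with bottom-row=0; cleared 0 line(s) (total 0); column heights now [0 0 0 2 2], max=2
Drop 2: T rot0 at col 0 lands with bottom-row=0; cleared 1 line(s) (total 1); column heights now [0 1 0 1 1], max=1
Drop 3: L rot0 at col 0 lands with bottom-row=1; cleared 0 line(s) (total 1); column heights now [2 2 3 1 1], max=3
Test piece S rot0 at col 1 (width 3): heights before test = [2 2 3 1 1]; fits = True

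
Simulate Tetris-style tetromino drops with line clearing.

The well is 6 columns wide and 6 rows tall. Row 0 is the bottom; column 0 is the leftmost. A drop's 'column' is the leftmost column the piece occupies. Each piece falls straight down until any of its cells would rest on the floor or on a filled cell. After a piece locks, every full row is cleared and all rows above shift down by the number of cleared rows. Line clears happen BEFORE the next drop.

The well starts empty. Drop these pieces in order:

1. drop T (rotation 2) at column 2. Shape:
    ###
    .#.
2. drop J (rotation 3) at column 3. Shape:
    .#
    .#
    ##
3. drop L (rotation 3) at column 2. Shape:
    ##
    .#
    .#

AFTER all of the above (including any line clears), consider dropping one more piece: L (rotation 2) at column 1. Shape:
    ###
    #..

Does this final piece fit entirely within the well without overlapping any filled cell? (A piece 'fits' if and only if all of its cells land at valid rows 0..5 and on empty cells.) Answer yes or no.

Answer: no

Derivation:
Drop 1: T rot2 at col 2 lands with bottom-row=0; cleared 0 line(s) (total 0); column heights now [0 0 2 2 2 0], max=2
Drop 2: J rot3 at col 3 lands with bottom-row=2; cleared 0 line(s) (total 0); column heights now [0 0 2 3 5 0], max=5
Drop 3: L rot3 at col 2 lands with bottom-row=3; cleared 0 line(s) (total 0); column heights now [0 0 6 6 5 0], max=6
Test piece L rot2 at col 1 (width 3): heights before test = [0 0 6 6 5 0]; fits = False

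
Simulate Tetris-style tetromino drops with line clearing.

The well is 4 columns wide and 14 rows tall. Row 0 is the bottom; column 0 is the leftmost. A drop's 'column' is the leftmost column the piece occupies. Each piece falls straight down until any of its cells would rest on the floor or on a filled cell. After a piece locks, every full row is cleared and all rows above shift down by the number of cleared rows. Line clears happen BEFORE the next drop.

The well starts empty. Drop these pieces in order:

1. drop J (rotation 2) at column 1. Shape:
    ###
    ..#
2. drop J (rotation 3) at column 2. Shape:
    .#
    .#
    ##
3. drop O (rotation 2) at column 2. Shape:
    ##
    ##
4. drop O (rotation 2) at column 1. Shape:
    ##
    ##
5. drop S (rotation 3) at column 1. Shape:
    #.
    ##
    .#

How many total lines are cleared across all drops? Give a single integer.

Answer: 0

Derivation:
Drop 1: J rot2 at col 1 lands with bottom-row=0; cleared 0 line(s) (total 0); column heights now [0 2 2 2], max=2
Drop 2: J rot3 at col 2 lands with bottom-row=2; cleared 0 line(s) (total 0); column heights now [0 2 3 5], max=5
Drop 3: O rot2 at col 2 lands with bottom-row=5; cleared 0 line(s) (total 0); column heights now [0 2 7 7], max=7
Drop 4: O rot2 at col 1 lands with bottom-row=7; cleared 0 line(s) (total 0); column heights now [0 9 9 7], max=9
Drop 5: S rot3 at col 1 lands with bottom-row=9; cleared 0 line(s) (total 0); column heights now [0 12 11 7], max=12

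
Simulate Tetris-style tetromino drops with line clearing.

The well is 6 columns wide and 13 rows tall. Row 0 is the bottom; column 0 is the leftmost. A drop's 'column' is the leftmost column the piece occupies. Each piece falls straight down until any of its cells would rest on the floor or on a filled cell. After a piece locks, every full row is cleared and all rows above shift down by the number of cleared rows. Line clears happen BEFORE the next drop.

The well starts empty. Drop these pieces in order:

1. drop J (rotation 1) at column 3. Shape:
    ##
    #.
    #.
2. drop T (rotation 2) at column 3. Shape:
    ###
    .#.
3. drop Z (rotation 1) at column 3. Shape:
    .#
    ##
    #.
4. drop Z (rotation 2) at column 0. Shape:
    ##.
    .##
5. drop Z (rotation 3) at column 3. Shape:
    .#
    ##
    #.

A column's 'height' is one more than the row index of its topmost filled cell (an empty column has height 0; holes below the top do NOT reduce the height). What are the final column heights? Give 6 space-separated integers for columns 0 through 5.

Answer: 2 2 1 9 10 5

Derivation:
Drop 1: J rot1 at col 3 lands with bottom-row=0; cleared 0 line(s) (total 0); column heights now [0 0 0 3 3 0], max=3
Drop 2: T rot2 at col 3 lands with bottom-row=3; cleared 0 line(s) (total 0); column heights now [0 0 0 5 5 5], max=5
Drop 3: Z rot1 at col 3 lands with bottom-row=5; cleared 0 line(s) (total 0); column heights now [0 0 0 7 8 5], max=8
Drop 4: Z rot2 at col 0 lands with bottom-row=0; cleared 0 line(s) (total 0); column heights now [2 2 1 7 8 5], max=8
Drop 5: Z rot3 at col 3 lands with bottom-row=7; cleared 0 line(s) (total 0); column heights now [2 2 1 9 10 5], max=10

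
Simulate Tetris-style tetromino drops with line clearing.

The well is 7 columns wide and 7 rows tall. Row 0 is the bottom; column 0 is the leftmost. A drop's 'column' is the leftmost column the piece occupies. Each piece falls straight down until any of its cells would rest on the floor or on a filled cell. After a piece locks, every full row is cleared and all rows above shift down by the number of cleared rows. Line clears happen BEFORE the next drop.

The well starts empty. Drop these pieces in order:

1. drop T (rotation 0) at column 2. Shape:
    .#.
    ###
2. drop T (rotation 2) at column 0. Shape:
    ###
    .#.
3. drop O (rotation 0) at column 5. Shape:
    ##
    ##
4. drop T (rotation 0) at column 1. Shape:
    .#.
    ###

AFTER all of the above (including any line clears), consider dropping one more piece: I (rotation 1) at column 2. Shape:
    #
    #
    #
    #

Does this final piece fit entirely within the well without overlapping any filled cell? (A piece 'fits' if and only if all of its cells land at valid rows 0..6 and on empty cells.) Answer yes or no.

Drop 1: T rot0 at col 2 lands with bottom-row=0; cleared 0 line(s) (total 0); column heights now [0 0 1 2 1 0 0], max=2
Drop 2: T rot2 at col 0 lands with bottom-row=0; cleared 0 line(s) (total 0); column heights now [2 2 2 2 1 0 0], max=2
Drop 3: O rot0 at col 5 lands with bottom-row=0; cleared 0 line(s) (total 0); column heights now [2 2 2 2 1 2 2], max=2
Drop 4: T rot0 at col 1 lands with bottom-row=2; cleared 0 line(s) (total 0); column heights now [2 3 4 3 1 2 2], max=4
Test piece I rot1 at col 2 (width 1): heights before test = [2 3 4 3 1 2 2]; fits = False

Answer: no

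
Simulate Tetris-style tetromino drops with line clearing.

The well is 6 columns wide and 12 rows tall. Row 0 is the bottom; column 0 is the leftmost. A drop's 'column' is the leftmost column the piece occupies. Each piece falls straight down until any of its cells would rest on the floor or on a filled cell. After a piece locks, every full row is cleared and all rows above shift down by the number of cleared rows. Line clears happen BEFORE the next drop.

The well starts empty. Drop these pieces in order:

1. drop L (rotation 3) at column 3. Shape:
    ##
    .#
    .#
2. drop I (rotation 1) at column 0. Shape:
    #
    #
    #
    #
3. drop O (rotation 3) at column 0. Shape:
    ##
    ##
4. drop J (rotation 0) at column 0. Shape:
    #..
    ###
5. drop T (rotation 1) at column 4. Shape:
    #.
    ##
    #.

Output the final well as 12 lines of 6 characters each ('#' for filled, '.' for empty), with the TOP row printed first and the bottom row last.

Answer: ......
......
......
......
#.....
###...
##..#.
##..##
#...#.
#..##.
#...#.
#...#.

Derivation:
Drop 1: L rot3 at col 3 lands with bottom-row=0; cleared 0 line(s) (total 0); column heights now [0 0 0 3 3 0], max=3
Drop 2: I rot1 at col 0 lands with bottom-row=0; cleared 0 line(s) (total 0); column heights now [4 0 0 3 3 0], max=4
Drop 3: O rot3 at col 0 lands with bottom-row=4; cleared 0 line(s) (total 0); column heights now [6 6 0 3 3 0], max=6
Drop 4: J rot0 at col 0 lands with bottom-row=6; cleared 0 line(s) (total 0); column heights now [8 7 7 3 3 0], max=8
Drop 5: T rot1 at col 4 lands with bottom-row=3; cleared 0 line(s) (total 0); column heights now [8 7 7 3 6 5], max=8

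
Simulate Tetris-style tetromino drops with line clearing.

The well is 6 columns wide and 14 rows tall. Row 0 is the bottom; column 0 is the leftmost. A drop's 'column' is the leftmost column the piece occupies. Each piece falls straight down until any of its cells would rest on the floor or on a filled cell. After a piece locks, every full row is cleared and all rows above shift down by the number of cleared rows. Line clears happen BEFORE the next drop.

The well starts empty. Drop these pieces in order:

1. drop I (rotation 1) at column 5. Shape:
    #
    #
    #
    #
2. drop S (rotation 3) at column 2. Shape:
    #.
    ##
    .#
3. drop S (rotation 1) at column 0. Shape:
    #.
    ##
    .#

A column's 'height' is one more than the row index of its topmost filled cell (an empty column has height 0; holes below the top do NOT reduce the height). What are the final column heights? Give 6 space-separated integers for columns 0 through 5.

Drop 1: I rot1 at col 5 lands with bottom-row=0; cleared 0 line(s) (total 0); column heights now [0 0 0 0 0 4], max=4
Drop 2: S rot3 at col 2 lands with bottom-row=0; cleared 0 line(s) (total 0); column heights now [0 0 3 2 0 4], max=4
Drop 3: S rot1 at col 0 lands with bottom-row=0; cleared 0 line(s) (total 0); column heights now [3 2 3 2 0 4], max=4

Answer: 3 2 3 2 0 4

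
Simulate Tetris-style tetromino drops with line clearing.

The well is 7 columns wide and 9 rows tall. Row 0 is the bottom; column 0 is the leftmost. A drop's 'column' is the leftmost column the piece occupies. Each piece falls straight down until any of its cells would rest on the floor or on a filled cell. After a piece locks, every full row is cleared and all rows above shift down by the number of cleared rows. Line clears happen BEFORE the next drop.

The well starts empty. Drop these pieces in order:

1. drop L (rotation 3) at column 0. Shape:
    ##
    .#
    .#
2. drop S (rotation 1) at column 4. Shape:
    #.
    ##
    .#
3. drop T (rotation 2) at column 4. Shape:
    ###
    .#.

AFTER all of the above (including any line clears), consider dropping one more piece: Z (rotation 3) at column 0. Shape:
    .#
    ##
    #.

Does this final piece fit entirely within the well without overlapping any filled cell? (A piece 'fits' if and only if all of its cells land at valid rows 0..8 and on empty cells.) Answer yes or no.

Answer: yes

Derivation:
Drop 1: L rot3 at col 0 lands with bottom-row=0; cleared 0 line(s) (total 0); column heights now [3 3 0 0 0 0 0], max=3
Drop 2: S rot1 at col 4 lands with bottom-row=0; cleared 0 line(s) (total 0); column heights now [3 3 0 0 3 2 0], max=3
Drop 3: T rot2 at col 4 lands with bottom-row=2; cleared 0 line(s) (total 0); column heights now [3 3 0 0 4 4 4], max=4
Test piece Z rot3 at col 0 (width 2): heights before test = [3 3 0 0 4 4 4]; fits = True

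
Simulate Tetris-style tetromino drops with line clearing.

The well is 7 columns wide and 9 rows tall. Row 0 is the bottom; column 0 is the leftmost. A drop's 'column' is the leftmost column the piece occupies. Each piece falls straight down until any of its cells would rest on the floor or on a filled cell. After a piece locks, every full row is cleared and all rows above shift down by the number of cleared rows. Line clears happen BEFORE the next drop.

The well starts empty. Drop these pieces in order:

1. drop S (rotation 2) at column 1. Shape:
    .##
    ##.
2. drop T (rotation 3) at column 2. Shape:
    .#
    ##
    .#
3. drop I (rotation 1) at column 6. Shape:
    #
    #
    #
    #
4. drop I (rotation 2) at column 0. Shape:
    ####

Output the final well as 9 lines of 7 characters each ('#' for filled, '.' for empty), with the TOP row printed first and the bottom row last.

Answer: .......
.......
.......
####...
...#...
..##..#
...#..#
..##..#
.##...#

Derivation:
Drop 1: S rot2 at col 1 lands with bottom-row=0; cleared 0 line(s) (total 0); column heights now [0 1 2 2 0 0 0], max=2
Drop 2: T rot3 at col 2 lands with bottom-row=2; cleared 0 line(s) (total 0); column heights now [0 1 4 5 0 0 0], max=5
Drop 3: I rot1 at col 6 lands with bottom-row=0; cleared 0 line(s) (total 0); column heights now [0 1 4 5 0 0 4], max=5
Drop 4: I rot2 at col 0 lands with bottom-row=5; cleared 0 line(s) (total 0); column heights now [6 6 6 6 0 0 4], max=6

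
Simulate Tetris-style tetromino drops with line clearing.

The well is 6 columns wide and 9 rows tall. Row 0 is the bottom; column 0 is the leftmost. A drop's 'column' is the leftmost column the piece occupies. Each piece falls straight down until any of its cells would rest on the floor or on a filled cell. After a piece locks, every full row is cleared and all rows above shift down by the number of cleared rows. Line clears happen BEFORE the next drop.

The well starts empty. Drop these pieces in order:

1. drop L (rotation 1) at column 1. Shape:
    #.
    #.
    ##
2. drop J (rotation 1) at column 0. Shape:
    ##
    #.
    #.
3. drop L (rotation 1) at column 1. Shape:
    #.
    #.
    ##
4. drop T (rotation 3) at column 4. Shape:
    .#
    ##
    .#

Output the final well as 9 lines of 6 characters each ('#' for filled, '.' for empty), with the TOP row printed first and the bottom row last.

Drop 1: L rot1 at col 1 lands with bottom-row=0; cleared 0 line(s) (total 0); column heights now [0 3 1 0 0 0], max=3
Drop 2: J rot1 at col 0 lands with bottom-row=1; cleared 0 line(s) (total 0); column heights now [4 4 1 0 0 0], max=4
Drop 3: L rot1 at col 1 lands with bottom-row=4; cleared 0 line(s) (total 0); column heights now [4 7 5 0 0 0], max=7
Drop 4: T rot3 at col 4 lands with bottom-row=0; cleared 0 line(s) (total 0); column heights now [4 7 5 0 2 3], max=7

Answer: ......
......
.#....
.#....
.##...
##....
##...#
##..##
.##..#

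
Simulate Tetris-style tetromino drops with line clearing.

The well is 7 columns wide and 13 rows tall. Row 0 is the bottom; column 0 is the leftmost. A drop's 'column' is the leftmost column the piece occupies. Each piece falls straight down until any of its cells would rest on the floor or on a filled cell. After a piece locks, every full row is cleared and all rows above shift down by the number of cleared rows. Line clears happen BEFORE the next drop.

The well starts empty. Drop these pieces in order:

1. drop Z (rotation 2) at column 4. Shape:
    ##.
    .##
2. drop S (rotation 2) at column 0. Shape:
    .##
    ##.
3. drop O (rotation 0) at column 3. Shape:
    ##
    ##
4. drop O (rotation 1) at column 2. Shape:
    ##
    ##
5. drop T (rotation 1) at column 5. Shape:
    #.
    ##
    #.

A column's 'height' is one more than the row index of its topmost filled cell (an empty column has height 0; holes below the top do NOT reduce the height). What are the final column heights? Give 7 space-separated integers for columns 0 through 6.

Drop 1: Z rot2 at col 4 lands with bottom-row=0; cleared 0 line(s) (total 0); column heights now [0 0 0 0 2 2 1], max=2
Drop 2: S rot2 at col 0 lands with bottom-row=0; cleared 0 line(s) (total 0); column heights now [1 2 2 0 2 2 1], max=2
Drop 3: O rot0 at col 3 lands with bottom-row=2; cleared 0 line(s) (total 0); column heights now [1 2 2 4 4 2 1], max=4
Drop 4: O rot1 at col 2 lands with bottom-row=4; cleared 0 line(s) (total 0); column heights now [1 2 6 6 4 2 1], max=6
Drop 5: T rot1 at col 5 lands with bottom-row=2; cleared 0 line(s) (total 0); column heights now [1 2 6 6 4 5 4], max=6

Answer: 1 2 6 6 4 5 4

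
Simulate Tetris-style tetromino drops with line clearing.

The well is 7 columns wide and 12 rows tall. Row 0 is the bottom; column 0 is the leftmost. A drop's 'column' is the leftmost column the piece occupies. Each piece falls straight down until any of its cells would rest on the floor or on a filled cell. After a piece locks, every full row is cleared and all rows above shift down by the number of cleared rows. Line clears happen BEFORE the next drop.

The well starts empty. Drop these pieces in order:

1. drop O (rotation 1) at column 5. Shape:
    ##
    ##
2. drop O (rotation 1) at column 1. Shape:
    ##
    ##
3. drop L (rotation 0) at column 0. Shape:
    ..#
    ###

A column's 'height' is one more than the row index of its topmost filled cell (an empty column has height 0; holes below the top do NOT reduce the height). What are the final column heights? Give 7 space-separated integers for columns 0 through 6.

Drop 1: O rot1 at col 5 lands with bottom-row=0; cleared 0 line(s) (total 0); column heights now [0 0 0 0 0 2 2], max=2
Drop 2: O rot1 at col 1 lands with bottom-row=0; cleared 0 line(s) (total 0); column heights now [0 2 2 0 0 2 2], max=2
Drop 3: L rot0 at col 0 lands with bottom-row=2; cleared 0 line(s) (total 0); column heights now [3 3 4 0 0 2 2], max=4

Answer: 3 3 4 0 0 2 2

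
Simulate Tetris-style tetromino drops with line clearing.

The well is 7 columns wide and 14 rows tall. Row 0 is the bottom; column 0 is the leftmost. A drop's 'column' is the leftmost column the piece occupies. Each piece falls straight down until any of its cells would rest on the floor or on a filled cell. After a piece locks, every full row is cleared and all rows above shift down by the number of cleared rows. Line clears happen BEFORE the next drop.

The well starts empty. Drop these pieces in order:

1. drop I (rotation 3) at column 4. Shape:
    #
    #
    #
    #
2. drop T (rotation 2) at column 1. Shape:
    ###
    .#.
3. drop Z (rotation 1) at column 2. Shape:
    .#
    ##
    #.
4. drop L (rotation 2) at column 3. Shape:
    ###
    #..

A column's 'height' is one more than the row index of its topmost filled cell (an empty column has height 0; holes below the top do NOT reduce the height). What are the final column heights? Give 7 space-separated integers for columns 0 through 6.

Answer: 0 2 4 7 7 7 0

Derivation:
Drop 1: I rot3 at col 4 lands with bottom-row=0; cleared 0 line(s) (total 0); column heights now [0 0 0 0 4 0 0], max=4
Drop 2: T rot2 at col 1 lands with bottom-row=0; cleared 0 line(s) (total 0); column heights now [0 2 2 2 4 0 0], max=4
Drop 3: Z rot1 at col 2 lands with bottom-row=2; cleared 0 line(s) (total 0); column heights now [0 2 4 5 4 0 0], max=5
Drop 4: L rot2 at col 3 lands with bottom-row=5; cleared 0 line(s) (total 0); column heights now [0 2 4 7 7 7 0], max=7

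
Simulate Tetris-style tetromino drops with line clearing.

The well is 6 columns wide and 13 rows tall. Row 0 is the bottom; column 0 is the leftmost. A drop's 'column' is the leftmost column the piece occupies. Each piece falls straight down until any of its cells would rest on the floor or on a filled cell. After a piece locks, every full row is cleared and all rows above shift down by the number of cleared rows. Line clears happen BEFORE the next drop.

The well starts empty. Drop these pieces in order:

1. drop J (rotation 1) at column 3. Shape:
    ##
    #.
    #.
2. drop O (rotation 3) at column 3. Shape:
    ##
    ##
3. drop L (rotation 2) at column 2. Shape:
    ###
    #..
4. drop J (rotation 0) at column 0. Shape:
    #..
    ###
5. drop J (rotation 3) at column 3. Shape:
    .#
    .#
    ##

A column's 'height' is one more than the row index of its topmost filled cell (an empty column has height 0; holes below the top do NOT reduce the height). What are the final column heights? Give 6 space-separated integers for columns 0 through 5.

Drop 1: J rot1 at col 3 lands with bottom-row=0; cleared 0 line(s) (total 0); column heights now [0 0 0 3 3 0], max=3
Drop 2: O rot3 at col 3 lands with bottom-row=3; cleared 0 line(s) (total 0); column heights now [0 0 0 5 5 0], max=5
Drop 3: L rot2 at col 2 lands with bottom-row=4; cleared 0 line(s) (total 0); column heights now [0 0 6 6 6 0], max=6
Drop 4: J rot0 at col 0 lands with bottom-row=6; cleared 0 line(s) (total 0); column heights now [8 7 7 6 6 0], max=8
Drop 5: J rot3 at col 3 lands with bottom-row=6; cleared 0 line(s) (total 0); column heights now [8 7 7 7 9 0], max=9

Answer: 8 7 7 7 9 0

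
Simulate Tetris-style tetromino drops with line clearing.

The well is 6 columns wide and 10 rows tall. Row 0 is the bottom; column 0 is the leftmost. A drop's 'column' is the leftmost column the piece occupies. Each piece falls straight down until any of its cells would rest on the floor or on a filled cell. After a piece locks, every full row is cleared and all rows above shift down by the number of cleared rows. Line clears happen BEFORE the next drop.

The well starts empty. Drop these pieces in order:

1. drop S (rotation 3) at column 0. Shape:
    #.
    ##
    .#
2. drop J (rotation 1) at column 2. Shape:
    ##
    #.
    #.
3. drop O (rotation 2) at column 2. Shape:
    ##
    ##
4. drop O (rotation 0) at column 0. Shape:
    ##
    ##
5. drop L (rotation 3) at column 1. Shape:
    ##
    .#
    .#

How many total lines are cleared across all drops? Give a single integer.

Answer: 0

Derivation:
Drop 1: S rot3 at col 0 lands with bottom-row=0; cleared 0 line(s) (total 0); column heights now [3 2 0 0 0 0], max=3
Drop 2: J rot1 at col 2 lands with bottom-row=0; cleared 0 line(s) (total 0); column heights now [3 2 3 3 0 0], max=3
Drop 3: O rot2 at col 2 lands with bottom-row=3; cleared 0 line(s) (total 0); column heights now [3 2 5 5 0 0], max=5
Drop 4: O rot0 at col 0 lands with bottom-row=3; cleared 0 line(s) (total 0); column heights now [5 5 5 5 0 0], max=5
Drop 5: L rot3 at col 1 lands with bottom-row=5; cleared 0 line(s) (total 0); column heights now [5 8 8 5 0 0], max=8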